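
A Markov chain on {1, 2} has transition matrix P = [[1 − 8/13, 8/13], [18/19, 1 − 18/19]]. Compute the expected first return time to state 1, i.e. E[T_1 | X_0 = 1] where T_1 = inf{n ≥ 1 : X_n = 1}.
E[T_1 | X_0 = 1] = 1/π_1 = 193/117

For an irreducible recurrent Markov chain with stationary distribution π, E[T_i | X_0 = i] = 1/π_i (Kac's formula). Here π_1 = (18/19)/(8/13 + 18/19) = (18/19)/(386/247) = 117/193, so E[T_1 | X_0 = 1] = 1/π_1 = (8/13 + 18/19)/(18/19) = (386/247)/(18/19) = 193/117.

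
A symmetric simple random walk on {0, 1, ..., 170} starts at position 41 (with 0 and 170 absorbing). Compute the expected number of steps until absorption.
E[τ | X_0 = 41] = 5289

Let v_k = E[τ | X_0 = k]. Boundary: v_0 = v_170 = 0. Recurrence: v_k = 1 + (v_{k-1} + v_{k+1})/2 for 1 ≤ k ≤ 169. The particular solution to v_k − (v_{k-1} + v_{k+1})/2 = 1 is v_k = −k^2. Adding homogeneous solution A + B k and matching boundaries gives v_k = k (170 − k). Substituting k = 41: v_41 = 41 · 129 = 5289.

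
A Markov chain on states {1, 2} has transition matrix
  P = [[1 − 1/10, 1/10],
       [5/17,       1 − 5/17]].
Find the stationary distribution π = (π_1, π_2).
π_1 = 50/67, π_2 = 17/67

Solve πP = π with π_1 + π_2 = 1. From πP = π: π_1 · (1 − 1/10) + π_2 · 5/17 = π_1 ⇒ π_2 · 5/17 = π_1 · 1/10 ⇒ π_2/π_1 = (1/10)/(5/17) = 17/50. Together with π_1 + π_2 = 1:
  π_1 = (5/17)/(1/10 + 5/17) = (5/17)/(67/170) = 50/67,
  π_2 = (1/10)/(1/10 + 5/17) = (1/10)/(67/170) = 17/67.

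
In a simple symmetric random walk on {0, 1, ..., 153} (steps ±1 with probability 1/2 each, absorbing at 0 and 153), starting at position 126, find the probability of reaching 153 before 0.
P(hit 153 before 0) = 126/153 = 14/17

Let u_k = P(hit 153 before 0 | start at k). Then u_0 = 0, u_153 = 1, and u_k = u_{k-1}/2 + u_{k+1}/2 for 1 ≤ k ≤ 152. This harmonic recurrence is solved by u_k = k/153, giving u_126 = 126/153 = 14/17.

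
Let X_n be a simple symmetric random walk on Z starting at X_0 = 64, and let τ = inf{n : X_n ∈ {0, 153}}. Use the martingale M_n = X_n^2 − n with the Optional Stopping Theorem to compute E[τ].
E[τ] = 5696

M_n = X_n^2 − n is a martingale (since E[X_{n+1}^2 | F_n] = X_n^2 + 1). By OST (τ has finite mean in a bounded region), E[M_τ] = E[M_0] = X_0^2 − 0 = 64^2 = 4096. Also E[M_τ] = E[X_τ^2] − E[τ]. The walk exits at 0 or 153, with P(hit 153 first) = 64/153, so E[X_τ^2] = 153^2 · 64/153 + 0 = 9792. Thus E[τ] = E[X_τ^2] − E[M_τ] = 9792 − 4096 = 5696 = 64(153 − 64) = 5696.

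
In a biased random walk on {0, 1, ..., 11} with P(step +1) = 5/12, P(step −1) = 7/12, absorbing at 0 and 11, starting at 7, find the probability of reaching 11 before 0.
P(hit 11 before 0) = (1 − (7/5)^7) / (1 − (7/5)^11) = 232943125/964249309

Let u_k denote P(reach 11 before 0 | start at k). Boundary: u_0 = 0, u_11 = 1. Recurrence: u_k = 5/12·u_{k+1} + 7/12·u_{k-1} for 1 ≤ k ≤ 10. Try u_k = A + B·r^k with r = q/p = (7/12)/(5/12) = 7/5. Substitution satisfies the recurrence; boundary conditions give:
  u_k = (1 − r^k) / (1 − r^N) = (1 − (7/5)^7) / (1 − (7/5)^11) = 232943125/964249309.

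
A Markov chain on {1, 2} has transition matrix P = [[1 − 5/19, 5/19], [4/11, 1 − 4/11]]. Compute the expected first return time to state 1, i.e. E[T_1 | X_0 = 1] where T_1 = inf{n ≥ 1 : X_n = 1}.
E[T_1 | X_0 = 1] = 1/π_1 = 131/76

For an irreducible recurrent Markov chain with stationary distribution π, E[T_i | X_0 = i] = 1/π_i (Kac's formula). Here π_1 = (4/11)/(5/19 + 4/11) = (4/11)/(131/209) = 76/131, so E[T_1 | X_0 = 1] = 1/π_1 = (5/19 + 4/11)/(4/11) = (131/209)/(4/11) = 131/76.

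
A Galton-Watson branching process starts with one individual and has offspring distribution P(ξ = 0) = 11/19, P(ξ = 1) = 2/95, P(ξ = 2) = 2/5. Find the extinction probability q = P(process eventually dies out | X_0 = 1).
q = 1

Mean offspring μ = 0·11/19 + 1·2/95 + 2·2/5 = 78/95 ≤ 1. For μ ≤ 1 with offspring not concentrated at 1, the Galton-Watson process goes extinct almost surely, so q = 1.
(Algebraic check: The pgf is f(s) = 11/19 + 2/95·s + 2/5·s². The extinction probability q is the smallest fixed point of f in [0, 1]. Setting s = f(s):
  2/5·s² + (2/95 − 1)·s + 11/19 = 0
  2/5·s² − (11/19 + 2/5)·s + 11/19 = 0
which factors as (s − 1)·(2/5·s − 11/19) = 0, giving roots s = 1 and s = (11/19)/(2/5) = 55/38. Since 55/38 ≥ 1, the smallest root in [0, 1] is s = 1.)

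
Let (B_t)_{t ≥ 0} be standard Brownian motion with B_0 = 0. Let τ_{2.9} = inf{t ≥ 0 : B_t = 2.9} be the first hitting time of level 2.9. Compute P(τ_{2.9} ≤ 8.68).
P(τ_{2.9} ≤ 8.68) = 2(1 − Φ(2.9/√8.68)) = 2(1 − Φ(0.9843)) ≈ 0.3250

By the reflection principle for standard BM, P(τ_b ≤ t) = 2 · P(B_t ≥ b). Since B_t ~ N(0, t), P(B_t ≥ 2.9) = 1 − Φ(2.9/√t) = 1 − Φ(2.9/√8.68) = 1 − Φ(0.9843) ≈ 0.16248. Doubling: P(τ_{2.9} ≤ 8.68) ≈ 2 · 0.16248 = 0.32496 ≈ 0.3250.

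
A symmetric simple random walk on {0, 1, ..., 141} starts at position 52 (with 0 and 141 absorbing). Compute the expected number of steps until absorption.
E[τ | X_0 = 52] = 4628

Let v_k = E[τ | X_0 = k]. Boundary: v_0 = v_141 = 0. Recurrence: v_k = 1 + (v_{k-1} + v_{k+1})/2 for 1 ≤ k ≤ 140. The particular solution to v_k − (v_{k-1} + v_{k+1})/2 = 1 is v_k = −k^2. Adding homogeneous solution A + B k and matching boundaries gives v_k = k (141 − k). Substituting k = 52: v_52 = 52 · 89 = 4628.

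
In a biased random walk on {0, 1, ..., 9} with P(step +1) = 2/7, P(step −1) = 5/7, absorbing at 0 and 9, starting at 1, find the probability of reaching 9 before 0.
P(hit 9 before 0) = (1 − (5/2)^1) / (1 − (5/2)^9) = 256/650871

Let u_k denote P(reach 9 before 0 | start at k). Boundary: u_0 = 0, u_9 = 1. Recurrence: u_k = 2/7·u_{k+1} + 5/7·u_{k-1} for 1 ≤ k ≤ 8. Try u_k = A + B·r^k with r = q/p = (5/7)/(2/7) = 5/2. Substitution satisfies the recurrence; boundary conditions give:
  u_k = (1 − r^k) / (1 − r^N) = (1 − (5/2)^1) / (1 − (5/2)^9) = 256/650871.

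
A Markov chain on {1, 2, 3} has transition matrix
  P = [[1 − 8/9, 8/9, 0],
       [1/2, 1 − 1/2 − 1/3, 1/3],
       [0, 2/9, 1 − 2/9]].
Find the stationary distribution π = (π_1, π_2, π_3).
π = (9/49, 16/49, 24/49)

This is a birth-death chain on three states, which satisfies detailed balance: π_1 · P_{12} = π_2 · P_{21} and π_2 · P_{23} = π_3 · P_{32}.
From π_1 · 8/9 = π_2 · 1/2: π_2/π_1 = (8/9)/(1/2) = 16/9.
From π_2 · 1/3 = π_3 · 2/9: π_3/π_2 = (1/3)/(2/9) = 3/2.
Take π_1 proportional to 1; then unnormalized π = (1, 16/9, 8/3). Normalize by dividing by the sum 49/9:
  π = (9/49, 16/49, 24/49).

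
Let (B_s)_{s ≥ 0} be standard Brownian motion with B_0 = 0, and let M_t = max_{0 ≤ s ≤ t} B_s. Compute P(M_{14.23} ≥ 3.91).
P(M_{14.23} ≥ 3.91) = 2·P(B_{14.23} ≥ 3.91) = 2(1 − Φ(3.91/√14.23)) ≈ 0.3000

By the reflection principle for Brownian motion, P(M_t ≥ a) = 2 · P(B_t ≥ a) for a ≥ 0. Since B_t ~ N(0, t), P(B_t ≥ 3.91) = 1 − Φ(3.91/√t) = 1 − Φ(3.91/√14.23) = 1 − Φ(1.0365). So
  P(M_{14.23} ≥ 3.91) = 2(1 − Φ(1.0365)) ≈ 0.3000.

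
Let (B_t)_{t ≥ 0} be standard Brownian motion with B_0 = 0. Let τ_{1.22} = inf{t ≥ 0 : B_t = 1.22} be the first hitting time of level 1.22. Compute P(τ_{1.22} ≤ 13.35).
P(τ_{1.22} ≤ 13.35) = 2(1 − Φ(1.22/√13.35)) = 2(1 − Φ(0.3339)) ≈ 0.7385

By the reflection principle for standard BM, P(τ_b ≤ t) = 2 · P(B_t ≥ b). Since B_t ~ N(0, t), P(B_t ≥ 1.22) = 1 − Φ(1.22/√t) = 1 − Φ(1.22/√13.35) = 1 − Φ(0.3339) ≈ 0.36923. Doubling: P(τ_{1.22} ≤ 13.35) ≈ 2 · 0.36923 = 0.73846 ≈ 0.7385.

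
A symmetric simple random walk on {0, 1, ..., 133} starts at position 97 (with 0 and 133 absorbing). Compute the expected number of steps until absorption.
E[τ | X_0 = 97] = 3492

Let v_k = E[τ | X_0 = k]. Boundary: v_0 = v_133 = 0. Recurrence: v_k = 1 + (v_{k-1} + v_{k+1})/2 for 1 ≤ k ≤ 132. The particular solution to v_k − (v_{k-1} + v_{k+1})/2 = 1 is v_k = −k^2. Adding homogeneous solution A + B k and matching boundaries gives v_k = k (133 − k). Substituting k = 97: v_97 = 97 · 36 = 3492.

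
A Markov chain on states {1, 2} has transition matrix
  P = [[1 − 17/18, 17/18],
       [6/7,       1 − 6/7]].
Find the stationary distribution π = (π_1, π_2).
π_1 = 108/227, π_2 = 119/227

Solve πP = π with π_1 + π_2 = 1. From πP = π: π_1 · (1 − 17/18) + π_2 · 6/7 = π_1 ⇒ π_2 · 6/7 = π_1 · 17/18 ⇒ π_2/π_1 = (17/18)/(6/7) = 119/108. Together with π_1 + π_2 = 1:
  π_1 = (6/7)/(17/18 + 6/7) = (6/7)/(227/126) = 108/227,
  π_2 = (17/18)/(17/18 + 6/7) = (17/18)/(227/126) = 119/227.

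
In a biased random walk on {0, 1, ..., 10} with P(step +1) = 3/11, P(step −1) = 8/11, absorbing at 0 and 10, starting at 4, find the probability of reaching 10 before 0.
P(hit 10 before 0) = (1 − (8/3)^4) / (1 − (8/3)^10) = 53217/19521505

Let u_k denote P(reach 10 before 0 | start at k). Boundary: u_0 = 0, u_10 = 1. Recurrence: u_k = 3/11·u_{k+1} + 8/11·u_{k-1} for 1 ≤ k ≤ 9. Try u_k = A + B·r^k with r = q/p = (8/11)/(3/11) = 8/3. Substitution satisfies the recurrence; boundary conditions give:
  u_k = (1 − r^k) / (1 − r^N) = (1 − (8/3)^4) / (1 − (8/3)^10) = 53217/19521505.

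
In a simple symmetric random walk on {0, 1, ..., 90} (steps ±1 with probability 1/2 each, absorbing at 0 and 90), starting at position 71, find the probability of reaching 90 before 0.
P(hit 90 before 0) = 71/90

Let u_k = P(hit 90 before 0 | start at k). Then u_0 = 0, u_90 = 1, and u_k = u_{k-1}/2 + u_{k+1}/2 for 1 ≤ k ≤ 89. This harmonic recurrence is solved by u_k = k/90, giving u_71 = 71/90.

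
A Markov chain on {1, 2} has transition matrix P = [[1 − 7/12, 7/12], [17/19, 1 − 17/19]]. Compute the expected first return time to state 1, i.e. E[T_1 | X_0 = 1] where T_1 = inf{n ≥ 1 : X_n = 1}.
E[T_1 | X_0 = 1] = 1/π_1 = 337/204

For an irreducible recurrent Markov chain with stationary distribution π, E[T_i | X_0 = i] = 1/π_i (Kac's formula). Here π_1 = (17/19)/(7/12 + 17/19) = (17/19)/(337/228) = 204/337, so E[T_1 | X_0 = 1] = 1/π_1 = (7/12 + 17/19)/(17/19) = (337/228)/(17/19) = 337/204.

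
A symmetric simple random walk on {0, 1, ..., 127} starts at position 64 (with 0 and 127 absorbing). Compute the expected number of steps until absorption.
E[τ | X_0 = 64] = 4032

Let v_k = E[τ | X_0 = k]. Boundary: v_0 = v_127 = 0. Recurrence: v_k = 1 + (v_{k-1} + v_{k+1})/2 for 1 ≤ k ≤ 126. The particular solution to v_k − (v_{k-1} + v_{k+1})/2 = 1 is v_k = −k^2. Adding homogeneous solution A + B k and matching boundaries gives v_k = k (127 − k). Substituting k = 64: v_64 = 64 · 63 = 4032.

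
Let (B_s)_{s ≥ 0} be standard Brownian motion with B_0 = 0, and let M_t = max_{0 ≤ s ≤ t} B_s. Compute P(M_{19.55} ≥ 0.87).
P(M_{19.55} ≥ 0.87) = 2·P(B_{19.55} ≥ 0.87) = 2(1 − Φ(0.87/√19.55)) ≈ 0.8440

By the reflection principle for Brownian motion, P(M_t ≥ a) = 2 · P(B_t ≥ a) for a ≥ 0. Since B_t ~ N(0, t), P(B_t ≥ 0.87) = 1 − Φ(0.87/√t) = 1 − Φ(0.87/√19.55) = 1 − Φ(0.1968). So
  P(M_{19.55} ≥ 0.87) = 2(1 − Φ(0.1968)) ≈ 0.8440.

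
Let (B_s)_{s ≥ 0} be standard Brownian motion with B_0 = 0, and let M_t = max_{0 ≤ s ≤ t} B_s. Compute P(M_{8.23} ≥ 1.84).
P(M_{8.23} ≥ 1.84) = 2·P(B_{8.23} ≥ 1.84) = 2(1 − Φ(1.84/√8.23)) ≈ 0.5213

By the reflection principle for Brownian motion, P(M_t ≥ a) = 2 · P(B_t ≥ a) for a ≥ 0. Since B_t ~ N(0, t), P(B_t ≥ 1.84) = 1 − Φ(1.84/√t) = 1 − Φ(1.84/√8.23) = 1 − Φ(0.6414). So
  P(M_{8.23} ≥ 1.84) = 2(1 − Φ(0.6414)) ≈ 0.5213.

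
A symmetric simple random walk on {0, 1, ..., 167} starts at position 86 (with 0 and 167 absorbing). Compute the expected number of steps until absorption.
E[τ | X_0 = 86] = 6966

Let v_k = E[τ | X_0 = k]. Boundary: v_0 = v_167 = 0. Recurrence: v_k = 1 + (v_{k-1} + v_{k+1})/2 for 1 ≤ k ≤ 166. The particular solution to v_k − (v_{k-1} + v_{k+1})/2 = 1 is v_k = −k^2. Adding homogeneous solution A + B k and matching boundaries gives v_k = k (167 − k). Substituting k = 86: v_86 = 86 · 81 = 6966.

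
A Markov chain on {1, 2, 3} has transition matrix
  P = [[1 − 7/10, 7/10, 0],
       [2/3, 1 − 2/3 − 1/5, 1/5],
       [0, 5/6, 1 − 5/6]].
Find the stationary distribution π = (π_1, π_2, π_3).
π = (500/1151, 525/1151, 126/1151)

This is a birth-death chain on three states, which satisfies detailed balance: π_1 · P_{12} = π_2 · P_{21} and π_2 · P_{23} = π_3 · P_{32}.
From π_1 · 7/10 = π_2 · 2/3: π_2/π_1 = (7/10)/(2/3) = 21/20.
From π_2 · 1/5 = π_3 · 5/6: π_3/π_2 = (1/5)/(5/6) = 6/25.
Take π_1 proportional to 1; then unnormalized π = (1, 21/20, 63/250). Normalize by dividing by the sum 1151/500:
  π = (500/1151, 525/1151, 126/1151).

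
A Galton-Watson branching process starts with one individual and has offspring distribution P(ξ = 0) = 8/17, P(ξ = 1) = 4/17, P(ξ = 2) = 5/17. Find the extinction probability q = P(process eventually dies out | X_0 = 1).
q = 1

Mean offspring μ = 0·8/17 + 1·4/17 + 2·5/17 = 14/17 ≤ 1. For μ ≤ 1 with offspring not concentrated at 1, the Galton-Watson process goes extinct almost surely, so q = 1.
(Algebraic check: The pgf is f(s) = 8/17 + 4/17·s + 5/17·s². The extinction probability q is the smallest fixed point of f in [0, 1]. Setting s = f(s):
  5/17·s² + (4/17 − 1)·s + 8/17 = 0
  5/17·s² − (8/17 + 5/17)·s + 8/17 = 0
which factors as (s − 1)·(5/17·s − 8/17) = 0, giving roots s = 1 and s = (8/17)/(5/17) = 8/5. Since 8/5 ≥ 1, the smallest root in [0, 1] is s = 1.)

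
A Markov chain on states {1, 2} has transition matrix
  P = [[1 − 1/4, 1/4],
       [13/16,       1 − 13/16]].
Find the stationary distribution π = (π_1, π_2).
π_1 = 13/17, π_2 = 4/17

Solve πP = π with π_1 + π_2 = 1. From πP = π: π_1 · (1 − 1/4) + π_2 · 13/16 = π_1 ⇒ π_2 · 13/16 = π_1 · 1/4 ⇒ π_2/π_1 = (1/4)/(13/16) = 4/13. Together with π_1 + π_2 = 1:
  π_1 = (13/16)/(1/4 + 13/16) = (13/16)/(17/16) = 13/17,
  π_2 = (1/4)/(1/4 + 13/16) = (1/4)/(17/16) = 4/17.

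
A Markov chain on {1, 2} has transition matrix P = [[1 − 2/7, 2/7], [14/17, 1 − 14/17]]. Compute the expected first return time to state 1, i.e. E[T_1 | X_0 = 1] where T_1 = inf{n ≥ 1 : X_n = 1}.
E[T_1 | X_0 = 1] = 1/π_1 = 66/49

For an irreducible recurrent Markov chain with stationary distribution π, E[T_i | X_0 = i] = 1/π_i (Kac's formula). Here π_1 = (14/17)/(2/7 + 14/17) = (14/17)/(132/119) = 49/66, so E[T_1 | X_0 = 1] = 1/π_1 = (2/7 + 14/17)/(14/17) = (132/119)/(14/17) = 66/49.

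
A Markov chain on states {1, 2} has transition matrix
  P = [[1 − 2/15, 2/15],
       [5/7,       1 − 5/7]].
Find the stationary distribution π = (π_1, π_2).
π_1 = 75/89, π_2 = 14/89

Solve πP = π with π_1 + π_2 = 1. From πP = π: π_1 · (1 − 2/15) + π_2 · 5/7 = π_1 ⇒ π_2 · 5/7 = π_1 · 2/15 ⇒ π_2/π_1 = (2/15)/(5/7) = 14/75. Together with π_1 + π_2 = 1:
  π_1 = (5/7)/(2/15 + 5/7) = (5/7)/(89/105) = 75/89,
  π_2 = (2/15)/(2/15 + 5/7) = (2/15)/(89/105) = 14/89.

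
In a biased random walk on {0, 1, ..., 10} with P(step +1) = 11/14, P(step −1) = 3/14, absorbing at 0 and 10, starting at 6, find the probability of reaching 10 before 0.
P(hit 10 before 0) = (1 − (3/11)^6) / (1 − (3/11)^10) = 231488851/231583621

Let u_k denote P(reach 10 before 0 | start at k). Boundary: u_0 = 0, u_10 = 1. Recurrence: u_k = 11/14·u_{k+1} + 3/14·u_{k-1} for 1 ≤ k ≤ 9. Try u_k = A + B·r^k with r = q/p = (3/14)/(11/14) = 3/11. Substitution satisfies the recurrence; boundary conditions give:
  u_k = (1 − r^k) / (1 − r^N) = (1 − (3/11)^6) / (1 − (3/11)^10) = 231488851/231583621.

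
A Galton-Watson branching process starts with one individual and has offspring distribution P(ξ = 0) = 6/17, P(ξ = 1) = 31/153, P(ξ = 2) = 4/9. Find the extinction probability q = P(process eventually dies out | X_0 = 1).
q = 27/34

The pgf is f(s) = 6/17 + 31/153·s + 4/9·s². The extinction probability q is the smallest fixed point of f in [0, 1]. Setting s = f(s):
  4/9·s² + (31/153 − 1)·s + 6/17 = 0
  4/9·s² − (6/17 + 4/9)·s + 6/17 = 0
which factors as (s − 1)·(4/9·s − 6/17) = 0, giving roots s = 1 and s = (6/17)/(4/9) = 27/34.
Mean offspring μ = 31/153 + 2·4/9 = 167/153 > 1 (supercritical), so q < 1. The extinction probability is the smaller root: q = (6/17)/(4/9) = 27/34.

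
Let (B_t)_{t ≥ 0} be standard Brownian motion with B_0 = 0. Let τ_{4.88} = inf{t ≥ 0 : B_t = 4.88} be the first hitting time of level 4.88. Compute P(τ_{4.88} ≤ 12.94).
P(τ_{4.88} ≤ 12.94) = 2(1 − Φ(4.88/√12.94)) = 2(1 − Φ(1.3566)) ≈ 0.1749

By the reflection principle for standard BM, P(τ_b ≤ t) = 2 · P(B_t ≥ b). Since B_t ~ N(0, t), P(B_t ≥ 4.88) = 1 − Φ(4.88/√t) = 1 − Φ(4.88/√12.94) = 1 − Φ(1.3566) ≈ 0.08745. Doubling: P(τ_{4.88} ≤ 12.94) ≈ 2 · 0.08745 = 0.17490 ≈ 0.1749.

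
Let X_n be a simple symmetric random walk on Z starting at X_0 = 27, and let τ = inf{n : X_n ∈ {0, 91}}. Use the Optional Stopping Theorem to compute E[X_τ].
E[X_τ] = 27

X_n is a martingale and τ is a bounded-mean stopping time (indeed τ is finite a.s. with bounded expectation since the walk is in a bounded region). By the OST, E[X_τ] = E[X_0] = 27. Equivalently: E[X_τ] = 91 · P(hit 91 first) + 0 · P(hit 0 first) = 91 · (27/91) = 27.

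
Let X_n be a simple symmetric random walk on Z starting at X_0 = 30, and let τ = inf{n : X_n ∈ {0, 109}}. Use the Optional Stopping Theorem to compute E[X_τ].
E[X_τ] = 30

X_n is a martingale and τ is a bounded-mean stopping time (indeed τ is finite a.s. with bounded expectation since the walk is in a bounded region). By the OST, E[X_τ] = E[X_0] = 30. Equivalently: E[X_τ] = 109 · P(hit 109 first) + 0 · P(hit 0 first) = 109 · (30/109) = 30.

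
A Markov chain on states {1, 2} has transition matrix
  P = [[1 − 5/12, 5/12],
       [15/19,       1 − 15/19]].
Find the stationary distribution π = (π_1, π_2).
π_1 = 36/55, π_2 = 19/55

Solve πP = π with π_1 + π_2 = 1. From πP = π: π_1 · (1 − 5/12) + π_2 · 15/19 = π_1 ⇒ π_2 · 15/19 = π_1 · 5/12 ⇒ π_2/π_1 = (5/12)/(15/19) = 19/36. Together with π_1 + π_2 = 1:
  π_1 = (15/19)/(5/12 + 15/19) = (15/19)/(275/228) = 36/55,
  π_2 = (5/12)/(5/12 + 15/19) = (5/12)/(275/228) = 19/55.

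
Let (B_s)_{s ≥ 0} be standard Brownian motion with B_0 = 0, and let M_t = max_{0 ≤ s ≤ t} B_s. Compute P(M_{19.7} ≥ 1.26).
P(M_{19.7} ≥ 1.26) = 2·P(B_{19.7} ≥ 1.26) = 2(1 − Φ(1.26/√19.7)) ≈ 0.7765

By the reflection principle for Brownian motion, P(M_t ≥ a) = 2 · P(B_t ≥ a) for a ≥ 0. Since B_t ~ N(0, t), P(B_t ≥ 1.26) = 1 − Φ(1.26/√t) = 1 − Φ(1.26/√19.7) = 1 − Φ(0.2839). So
  P(M_{19.7} ≥ 1.26) = 2(1 − Φ(0.2839)) ≈ 0.7765.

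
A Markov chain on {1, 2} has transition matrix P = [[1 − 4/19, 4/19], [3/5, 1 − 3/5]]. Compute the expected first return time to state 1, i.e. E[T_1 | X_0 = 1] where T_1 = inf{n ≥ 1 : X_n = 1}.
E[T_1 | X_0 = 1] = 1/π_1 = 77/57

For an irreducible recurrent Markov chain with stationary distribution π, E[T_i | X_0 = i] = 1/π_i (Kac's formula). Here π_1 = (3/5)/(4/19 + 3/5) = (3/5)/(77/95) = 57/77, so E[T_1 | X_0 = 1] = 1/π_1 = (4/19 + 3/5)/(3/5) = (77/95)/(3/5) = 77/57.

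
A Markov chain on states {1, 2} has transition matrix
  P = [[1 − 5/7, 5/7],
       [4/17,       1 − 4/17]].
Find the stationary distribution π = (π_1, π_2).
π_1 = 28/113, π_2 = 85/113

Solve πP = π with π_1 + π_2 = 1. From πP = π: π_1 · (1 − 5/7) + π_2 · 4/17 = π_1 ⇒ π_2 · 4/17 = π_1 · 5/7 ⇒ π_2/π_1 = (5/7)/(4/17) = 85/28. Together with π_1 + π_2 = 1:
  π_1 = (4/17)/(5/7 + 4/17) = (4/17)/(113/119) = 28/113,
  π_2 = (5/7)/(5/7 + 4/17) = (5/7)/(113/119) = 85/113.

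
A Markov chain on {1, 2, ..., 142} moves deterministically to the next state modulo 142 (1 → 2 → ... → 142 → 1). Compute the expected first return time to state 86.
E[T_86 | X_0 = 86] = 142

The chain cycles deterministically, so starting at state 86 it returns in exactly 142 steps. Equivalently, the stationary distribution is uniform π_j = 1/142 for every state j, so by Kac's formula E[T_86] = 1/π_86 = 142.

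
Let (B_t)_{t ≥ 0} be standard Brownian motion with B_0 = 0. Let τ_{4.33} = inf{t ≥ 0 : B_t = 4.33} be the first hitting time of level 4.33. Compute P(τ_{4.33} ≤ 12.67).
P(τ_{4.33} ≤ 12.67) = 2(1 − Φ(4.33/√12.67)) = 2(1 − Φ(1.2165)) ≈ 0.2238

By the reflection principle for standard BM, P(τ_b ≤ t) = 2 · P(B_t ≥ b). Since B_t ~ N(0, t), P(B_t ≥ 4.33) = 1 − Φ(4.33/√t) = 1 − Φ(4.33/√12.67) = 1 − Φ(1.2165) ≈ 0.11190. Doubling: P(τ_{4.33} ≤ 12.67) ≈ 2 · 0.11190 = 0.22380 ≈ 0.2238.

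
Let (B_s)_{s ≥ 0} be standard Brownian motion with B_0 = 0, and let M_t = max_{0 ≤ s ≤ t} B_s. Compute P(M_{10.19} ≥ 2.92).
P(M_{10.19} ≥ 2.92) = 2·P(B_{10.19} ≥ 2.92) = 2(1 − Φ(2.92/√10.19)) ≈ 0.3603

By the reflection principle for Brownian motion, P(M_t ≥ a) = 2 · P(B_t ≥ a) for a ≥ 0. Since B_t ~ N(0, t), P(B_t ≥ 2.92) = 1 − Φ(2.92/√t) = 1 − Φ(2.92/√10.19) = 1 − Φ(0.9147). So
  P(M_{10.19} ≥ 2.92) = 2(1 − Φ(0.9147)) ≈ 0.3603.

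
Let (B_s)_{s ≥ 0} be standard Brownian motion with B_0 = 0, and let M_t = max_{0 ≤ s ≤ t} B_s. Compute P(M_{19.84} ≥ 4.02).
P(M_{19.84} ≥ 4.02) = 2·P(B_{19.84} ≥ 4.02) = 2(1 − Φ(4.02/√19.84)) ≈ 0.3668

By the reflection principle for Brownian motion, P(M_t ≥ a) = 2 · P(B_t ≥ a) for a ≥ 0. Since B_t ~ N(0, t), P(B_t ≥ 4.02) = 1 − Φ(4.02/√t) = 1 − Φ(4.02/√19.84) = 1 − Φ(0.9025). So
  P(M_{19.84} ≥ 4.02) = 2(1 − Φ(0.9025)) ≈ 0.3668.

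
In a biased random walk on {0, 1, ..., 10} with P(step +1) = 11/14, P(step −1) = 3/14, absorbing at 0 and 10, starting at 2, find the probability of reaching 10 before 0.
P(hit 10 before 0) = (1 − (3/11)^2) / (1 − (3/11)^10) = 214358881/231583621

Let u_k denote P(reach 10 before 0 | start at k). Boundary: u_0 = 0, u_10 = 1. Recurrence: u_k = 11/14·u_{k+1} + 3/14·u_{k-1} for 1 ≤ k ≤ 9. Try u_k = A + B·r^k with r = q/p = (3/14)/(11/14) = 3/11. Substitution satisfies the recurrence; boundary conditions give:
  u_k = (1 − r^k) / (1 − r^N) = (1 − (3/11)^2) / (1 − (3/11)^10) = 214358881/231583621.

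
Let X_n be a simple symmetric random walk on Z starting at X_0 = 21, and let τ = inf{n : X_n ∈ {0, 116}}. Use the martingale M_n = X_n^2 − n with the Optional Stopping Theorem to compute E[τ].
E[τ] = 1995

M_n = X_n^2 − n is a martingale (since E[X_{n+1}^2 | F_n] = X_n^2 + 1). By OST (τ has finite mean in a bounded region), E[M_τ] = E[M_0] = X_0^2 − 0 = 21^2 = 441. Also E[M_τ] = E[X_τ^2] − E[τ]. The walk exits at 0 or 116, with P(hit 116 first) = 21/116, so E[X_τ^2] = 116^2 · 21/116 + 0 = 2436. Thus E[τ] = E[X_τ^2] − E[M_τ] = 2436 − 441 = 1995 = 21(116 − 21) = 1995.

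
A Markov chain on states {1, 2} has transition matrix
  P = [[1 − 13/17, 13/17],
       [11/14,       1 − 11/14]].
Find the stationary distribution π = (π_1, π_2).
π_1 = 187/369, π_2 = 182/369

Solve πP = π with π_1 + π_2 = 1. From πP = π: π_1 · (1 − 13/17) + π_2 · 11/14 = π_1 ⇒ π_2 · 11/14 = π_1 · 13/17 ⇒ π_2/π_1 = (13/17)/(11/14) = 182/187. Together with π_1 + π_2 = 1:
  π_1 = (11/14)/(13/17 + 11/14) = (11/14)/(369/238) = 187/369,
  π_2 = (13/17)/(13/17 + 11/14) = (13/17)/(369/238) = 182/369.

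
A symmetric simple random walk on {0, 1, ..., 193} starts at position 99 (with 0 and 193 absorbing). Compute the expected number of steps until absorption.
E[τ | X_0 = 99] = 9306

Let v_k = E[τ | X_0 = k]. Boundary: v_0 = v_193 = 0. Recurrence: v_k = 1 + (v_{k-1} + v_{k+1})/2 for 1 ≤ k ≤ 192. The particular solution to v_k − (v_{k-1} + v_{k+1})/2 = 1 is v_k = −k^2. Adding homogeneous solution A + B k and matching boundaries gives v_k = k (193 − k). Substituting k = 99: v_99 = 99 · 94 = 9306.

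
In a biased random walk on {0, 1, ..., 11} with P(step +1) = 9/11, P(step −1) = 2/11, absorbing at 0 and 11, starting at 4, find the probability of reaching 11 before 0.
P(hit 11 before 0) = (1 − (2/9)^4) / (1 − (2/9)^11) = 4472076015/4483008223

Let u_k denote P(reach 11 before 0 | start at k). Boundary: u_0 = 0, u_11 = 1. Recurrence: u_k = 9/11·u_{k+1} + 2/11·u_{k-1} for 1 ≤ k ≤ 10. Try u_k = A + B·r^k with r = q/p = (2/11)/(9/11) = 2/9. Substitution satisfies the recurrence; boundary conditions give:
  u_k = (1 − r^k) / (1 − r^N) = (1 − (2/9)^4) / (1 − (2/9)^11) = 4472076015/4483008223.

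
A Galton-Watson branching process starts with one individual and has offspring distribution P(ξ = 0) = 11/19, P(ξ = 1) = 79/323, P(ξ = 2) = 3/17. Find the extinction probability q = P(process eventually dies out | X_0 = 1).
q = 1

Mean offspring μ = 0·11/19 + 1·79/323 + 2·3/17 = 193/323 ≤ 1. For μ ≤ 1 with offspring not concentrated at 1, the Galton-Watson process goes extinct almost surely, so q = 1.
(Algebraic check: The pgf is f(s) = 11/19 + 79/323·s + 3/17·s². The extinction probability q is the smallest fixed point of f in [0, 1]. Setting s = f(s):
  3/17·s² + (79/323 − 1)·s + 11/19 = 0
  3/17·s² − (11/19 + 3/17)·s + 11/19 = 0
which factors as (s − 1)·(3/17·s − 11/19) = 0, giving roots s = 1 and s = (11/19)/(3/17) = 187/57. Since 187/57 ≥ 1, the smallest root in [0, 1] is s = 1.)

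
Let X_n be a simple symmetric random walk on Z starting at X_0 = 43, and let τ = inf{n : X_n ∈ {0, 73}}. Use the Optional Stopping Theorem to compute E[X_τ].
E[X_τ] = 43

X_n is a martingale and τ is a bounded-mean stopping time (indeed τ is finite a.s. with bounded expectation since the walk is in a bounded region). By the OST, E[X_τ] = E[X_0] = 43. Equivalently: E[X_τ] = 73 · P(hit 73 first) + 0 · P(hit 0 first) = 73 · (43/73) = 43.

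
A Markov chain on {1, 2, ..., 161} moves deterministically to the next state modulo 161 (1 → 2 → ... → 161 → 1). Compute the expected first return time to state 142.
E[T_142 | X_0 = 142] = 161

The chain cycles deterministically, so starting at state 142 it returns in exactly 161 steps. Equivalently, the stationary distribution is uniform π_j = 1/161 for every state j, so by Kac's formula E[T_142] = 1/π_142 = 161.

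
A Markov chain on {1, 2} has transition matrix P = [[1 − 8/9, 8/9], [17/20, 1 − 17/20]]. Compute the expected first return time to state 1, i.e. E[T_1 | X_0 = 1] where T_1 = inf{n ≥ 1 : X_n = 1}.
E[T_1 | X_0 = 1] = 1/π_1 = 313/153

For an irreducible recurrent Markov chain with stationary distribution π, E[T_i | X_0 = i] = 1/π_i (Kac's formula). Here π_1 = (17/20)/(8/9 + 17/20) = (17/20)/(313/180) = 153/313, so E[T_1 | X_0 = 1] = 1/π_1 = (8/9 + 17/20)/(17/20) = (313/180)/(17/20) = 313/153.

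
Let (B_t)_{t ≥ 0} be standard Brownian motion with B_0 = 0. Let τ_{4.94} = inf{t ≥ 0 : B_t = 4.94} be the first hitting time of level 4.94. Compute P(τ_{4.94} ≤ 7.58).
P(τ_{4.94} ≤ 7.58) = 2(1 − Φ(4.94/√7.58)) = 2(1 − Φ(1.7943)) ≈ 0.0728

By the reflection principle for standard BM, P(τ_b ≤ t) = 2 · P(B_t ≥ b). Since B_t ~ N(0, t), P(B_t ≥ 4.94) = 1 − Φ(4.94/√t) = 1 − Φ(4.94/√7.58) = 1 − Φ(1.7943) ≈ 0.03638. Doubling: P(τ_{4.94} ≤ 7.58) ≈ 2 · 0.03638 = 0.07276 ≈ 0.0728.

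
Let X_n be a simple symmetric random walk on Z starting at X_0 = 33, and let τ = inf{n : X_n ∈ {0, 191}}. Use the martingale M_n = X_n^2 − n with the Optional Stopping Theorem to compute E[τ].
E[τ] = 5214

M_n = X_n^2 − n is a martingale (since E[X_{n+1}^2 | F_n] = X_n^2 + 1). By OST (τ has finite mean in a bounded region), E[M_τ] = E[M_0] = X_0^2 − 0 = 33^2 = 1089. Also E[M_τ] = E[X_τ^2] − E[τ]. The walk exits at 0 or 191, with P(hit 191 first) = 33/191, so E[X_τ^2] = 191^2 · 33/191 + 0 = 6303. Thus E[τ] = E[X_τ^2] − E[M_τ] = 6303 − 1089 = 5214 = 33(191 − 33) = 5214.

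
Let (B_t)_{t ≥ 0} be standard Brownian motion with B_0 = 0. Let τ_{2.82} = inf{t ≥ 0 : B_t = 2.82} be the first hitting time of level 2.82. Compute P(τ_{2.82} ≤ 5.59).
P(τ_{2.82} ≤ 5.59) = 2(1 − Φ(2.82/√5.59)) = 2(1 − Φ(1.1927)) ≈ 0.2330

By the reflection principle for standard BM, P(τ_b ≤ t) = 2 · P(B_t ≥ b). Since B_t ~ N(0, t), P(B_t ≥ 2.82) = 1 − Φ(2.82/√t) = 1 − Φ(2.82/√5.59) = 1 − Φ(1.1927) ≈ 0.11649. Doubling: P(τ_{2.82} ≤ 5.59) ≈ 2 · 0.11649 = 0.23298 ≈ 0.2330.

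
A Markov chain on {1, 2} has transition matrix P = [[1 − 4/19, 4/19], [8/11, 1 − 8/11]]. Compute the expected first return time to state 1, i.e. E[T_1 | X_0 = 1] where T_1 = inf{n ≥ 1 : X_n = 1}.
E[T_1 | X_0 = 1] = 1/π_1 = 49/38

For an irreducible recurrent Markov chain with stationary distribution π, E[T_i | X_0 = i] = 1/π_i (Kac's formula). Here π_1 = (8/11)/(4/19 + 8/11) = (8/11)/(196/209) = 38/49, so E[T_1 | X_0 = 1] = 1/π_1 = (4/19 + 8/11)/(8/11) = (196/209)/(8/11) = 49/38.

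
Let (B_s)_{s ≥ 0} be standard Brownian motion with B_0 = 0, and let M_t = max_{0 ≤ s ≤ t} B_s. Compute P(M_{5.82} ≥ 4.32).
P(M_{5.82} ≥ 4.32) = 2·P(B_{5.82} ≥ 4.32) = 2(1 − Φ(4.32/√5.82)) ≈ 0.0733

By the reflection principle for Brownian motion, P(M_t ≥ a) = 2 · P(B_t ≥ a) for a ≥ 0. Since B_t ~ N(0, t), P(B_t ≥ 4.32) = 1 − Φ(4.32/√t) = 1 − Φ(4.32/√5.82) = 1 − Φ(1.7907). So
  P(M_{5.82} ≥ 4.32) = 2(1 − Φ(1.7907)) ≈ 0.0733.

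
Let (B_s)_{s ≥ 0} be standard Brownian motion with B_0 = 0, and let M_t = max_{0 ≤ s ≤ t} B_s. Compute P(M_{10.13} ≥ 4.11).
P(M_{10.13} ≥ 4.11) = 2·P(B_{10.13} ≥ 4.11) = 2(1 − Φ(4.11/√10.13)) ≈ 0.1966

By the reflection principle for Brownian motion, P(M_t ≥ a) = 2 · P(B_t ≥ a) for a ≥ 0. Since B_t ~ N(0, t), P(B_t ≥ 4.11) = 1 − Φ(4.11/√t) = 1 − Φ(4.11/√10.13) = 1 − Φ(1.2913). So
  P(M_{10.13} ≥ 4.11) = 2(1 − Φ(1.2913)) ≈ 0.1966.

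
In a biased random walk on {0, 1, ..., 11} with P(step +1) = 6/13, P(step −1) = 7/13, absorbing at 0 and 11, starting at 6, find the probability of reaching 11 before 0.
P(hit 11 before 0) = (1 − (7/6)^6) / (1 − (7/6)^11) = 552041568/1614529687

Let u_k denote P(reach 11 before 0 | start at k). Boundary: u_0 = 0, u_11 = 1. Recurrence: u_k = 6/13·u_{k+1} + 7/13·u_{k-1} for 1 ≤ k ≤ 10. Try u_k = A + B·r^k with r = q/p = (7/13)/(6/13) = 7/6. Substitution satisfies the recurrence; boundary conditions give:
  u_k = (1 − r^k) / (1 − r^N) = (1 − (7/6)^6) / (1 − (7/6)^11) = 552041568/1614529687.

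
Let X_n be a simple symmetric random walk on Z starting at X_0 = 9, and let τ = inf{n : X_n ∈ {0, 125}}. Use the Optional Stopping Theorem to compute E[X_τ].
E[X_τ] = 9

X_n is a martingale and τ is a bounded-mean stopping time (indeed τ is finite a.s. with bounded expectation since the walk is in a bounded region). By the OST, E[X_τ] = E[X_0] = 9. Equivalently: E[X_τ] = 125 · P(hit 125 first) + 0 · P(hit 0 first) = 125 · (9/125) = 9.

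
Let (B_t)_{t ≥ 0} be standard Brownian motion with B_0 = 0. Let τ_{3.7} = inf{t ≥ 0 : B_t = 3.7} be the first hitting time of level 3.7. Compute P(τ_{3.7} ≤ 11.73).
P(τ_{3.7} ≤ 11.73) = 2(1 − Φ(3.7/√11.73)) = 2(1 − Φ(1.0803)) ≈ 0.2800

By the reflection principle for standard BM, P(τ_b ≤ t) = 2 · P(B_t ≥ b). Since B_t ~ N(0, t), P(B_t ≥ 3.7) = 1 − Φ(3.7/√t) = 1 − Φ(3.7/√11.73) = 1 − Φ(1.0803) ≈ 0.14000. Doubling: P(τ_{3.7} ≤ 11.73) ≈ 2 · 0.14000 = 0.28000 ≈ 0.2800.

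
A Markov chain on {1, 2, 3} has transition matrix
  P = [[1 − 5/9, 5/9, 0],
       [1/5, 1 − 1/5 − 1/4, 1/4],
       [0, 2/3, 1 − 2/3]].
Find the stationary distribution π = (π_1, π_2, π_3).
π = (72/347, 200/347, 75/347)

This is a birth-death chain on three states, which satisfies detailed balance: π_1 · P_{12} = π_2 · P_{21} and π_2 · P_{23} = π_3 · P_{32}.
From π_1 · 5/9 = π_2 · 1/5: π_2/π_1 = (5/9)/(1/5) = 25/9.
From π_2 · 1/4 = π_3 · 2/3: π_3/π_2 = (1/4)/(2/3) = 3/8.
Take π_1 proportional to 1; then unnormalized π = (1, 25/9, 25/24). Normalize by dividing by the sum 347/72:
  π = (72/347, 200/347, 75/347).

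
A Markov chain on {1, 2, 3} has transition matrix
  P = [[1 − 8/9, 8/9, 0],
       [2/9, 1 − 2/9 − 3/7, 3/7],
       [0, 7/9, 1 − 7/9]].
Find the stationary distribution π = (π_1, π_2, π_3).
π = (49/353, 196/353, 108/353)

This is a birth-death chain on three states, which satisfies detailed balance: π_1 · P_{12} = π_2 · P_{21} and π_2 · P_{23} = π_3 · P_{32}.
From π_1 · 8/9 = π_2 · 2/9: π_2/π_1 = (8/9)/(2/9) = 4.
From π_2 · 3/7 = π_3 · 7/9: π_3/π_2 = (3/7)/(7/9) = 27/49.
Take π_1 proportional to 1; then unnormalized π = (1, 4, 108/49). Normalize by dividing by the sum 353/49:
  π = (49/353, 196/353, 108/353).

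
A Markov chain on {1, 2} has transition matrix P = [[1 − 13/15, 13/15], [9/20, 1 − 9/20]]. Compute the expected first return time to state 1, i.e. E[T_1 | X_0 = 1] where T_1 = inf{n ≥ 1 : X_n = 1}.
E[T_1 | X_0 = 1] = 1/π_1 = 79/27

For an irreducible recurrent Markov chain with stationary distribution π, E[T_i | X_0 = i] = 1/π_i (Kac's formula). Here π_1 = (9/20)/(13/15 + 9/20) = (9/20)/(79/60) = 27/79, so E[T_1 | X_0 = 1] = 1/π_1 = (13/15 + 9/20)/(9/20) = (79/60)/(9/20) = 79/27.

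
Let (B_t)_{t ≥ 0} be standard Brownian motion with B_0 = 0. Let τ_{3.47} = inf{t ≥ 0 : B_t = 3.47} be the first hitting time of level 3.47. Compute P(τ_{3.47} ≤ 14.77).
P(τ_{3.47} ≤ 14.77) = 2(1 − Φ(3.47/√14.77)) = 2(1 − Φ(0.9029)) ≈ 0.3666

By the reflection principle for standard BM, P(τ_b ≤ t) = 2 · P(B_t ≥ b). Since B_t ~ N(0, t), P(B_t ≥ 3.47) = 1 − Φ(3.47/√t) = 1 − Φ(3.47/√14.77) = 1 − Φ(0.9029) ≈ 0.18329. Doubling: P(τ_{3.47} ≤ 14.77) ≈ 2 · 0.18329 = 0.36658 ≈ 0.3666.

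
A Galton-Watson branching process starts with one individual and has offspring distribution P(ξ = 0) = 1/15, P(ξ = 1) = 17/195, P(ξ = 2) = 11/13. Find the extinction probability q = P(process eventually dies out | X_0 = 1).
q = 13/165

The pgf is f(s) = 1/15 + 17/195·s + 11/13·s². The extinction probability q is the smallest fixed point of f in [0, 1]. Setting s = f(s):
  11/13·s² + (17/195 − 1)·s + 1/15 = 0
  11/13·s² − (1/15 + 11/13)·s + 1/15 = 0
which factors as (s − 1)·(11/13·s − 1/15) = 0, giving roots s = 1 and s = (1/15)/(11/13) = 13/165.
Mean offspring μ = 17/195 + 2·11/13 = 347/195 > 1 (supercritical), so q < 1. The extinction probability is the smaller root: q = (1/15)/(11/13) = 13/165.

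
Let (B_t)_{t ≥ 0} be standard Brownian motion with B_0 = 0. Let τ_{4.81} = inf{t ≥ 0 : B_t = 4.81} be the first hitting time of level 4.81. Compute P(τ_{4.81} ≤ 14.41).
P(τ_{4.81} ≤ 14.41) = 2(1 − Φ(4.81/√14.41)) = 2(1 − Φ(1.2671)) ≈ 0.2051

By the reflection principle for standard BM, P(τ_b ≤ t) = 2 · P(B_t ≥ b). Since B_t ~ N(0, t), P(B_t ≥ 4.81) = 1 − Φ(4.81/√t) = 1 − Φ(4.81/√14.41) = 1 − Φ(1.2671) ≈ 0.10256. Doubling: P(τ_{4.81} ≤ 14.41) ≈ 2 · 0.10256 = 0.20512 ≈ 0.2051.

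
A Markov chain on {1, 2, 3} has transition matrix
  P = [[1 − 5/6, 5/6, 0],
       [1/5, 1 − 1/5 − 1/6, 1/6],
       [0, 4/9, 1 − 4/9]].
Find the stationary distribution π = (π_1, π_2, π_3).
π = (48/323, 200/323, 75/323)

This is a birth-death chain on three states, which satisfies detailed balance: π_1 · P_{12} = π_2 · P_{21} and π_2 · P_{23} = π_3 · P_{32}.
From π_1 · 5/6 = π_2 · 1/5: π_2/π_1 = (5/6)/(1/5) = 25/6.
From π_2 · 1/6 = π_3 · 4/9: π_3/π_2 = (1/6)/(4/9) = 3/8.
Take π_1 proportional to 1; then unnormalized π = (1, 25/6, 25/16). Normalize by dividing by the sum 323/48:
  π = (48/323, 200/323, 75/323).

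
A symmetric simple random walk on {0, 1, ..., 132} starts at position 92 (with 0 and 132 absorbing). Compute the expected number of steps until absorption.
E[τ | X_0 = 92] = 3680

Let v_k = E[τ | X_0 = k]. Boundary: v_0 = v_132 = 0. Recurrence: v_k = 1 + (v_{k-1} + v_{k+1})/2 for 1 ≤ k ≤ 131. The particular solution to v_k − (v_{k-1} + v_{k+1})/2 = 1 is v_k = −k^2. Adding homogeneous solution A + B k and matching boundaries gives v_k = k (132 − k). Substituting k = 92: v_92 = 92 · 40 = 3680.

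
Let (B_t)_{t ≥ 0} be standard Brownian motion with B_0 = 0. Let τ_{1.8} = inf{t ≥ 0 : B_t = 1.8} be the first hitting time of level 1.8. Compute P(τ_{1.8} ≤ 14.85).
P(τ_{1.8} ≤ 14.85) = 2(1 − Φ(1.8/√14.85)) = 2(1 − Φ(0.4671)) ≈ 0.6404

By the reflection principle for standard BM, P(τ_b ≤ t) = 2 · P(B_t ≥ b). Since B_t ~ N(0, t), P(B_t ≥ 1.8) = 1 − Φ(1.8/√t) = 1 − Φ(1.8/√14.85) = 1 − Φ(0.4671) ≈ 0.32021. Doubling: P(τ_{1.8} ≤ 14.85) ≈ 2 · 0.32021 = 0.64042 ≈ 0.6404.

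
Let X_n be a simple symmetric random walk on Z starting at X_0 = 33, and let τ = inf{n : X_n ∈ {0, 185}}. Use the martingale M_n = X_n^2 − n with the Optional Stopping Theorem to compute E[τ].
E[τ] = 5016

M_n = X_n^2 − n is a martingale (since E[X_{n+1}^2 | F_n] = X_n^2 + 1). By OST (τ has finite mean in a bounded region), E[M_τ] = E[M_0] = X_0^2 − 0 = 33^2 = 1089. Also E[M_τ] = E[X_τ^2] − E[τ]. The walk exits at 0 or 185, with P(hit 185 first) = 33/185, so E[X_τ^2] = 185^2 · 33/185 + 0 = 6105. Thus E[τ] = E[X_τ^2] − E[M_τ] = 6105 − 1089 = 5016 = 33(185 − 33) = 5016.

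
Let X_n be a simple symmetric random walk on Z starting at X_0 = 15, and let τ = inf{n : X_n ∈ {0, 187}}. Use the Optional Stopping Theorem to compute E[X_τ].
E[X_τ] = 15

X_n is a martingale and τ is a bounded-mean stopping time (indeed τ is finite a.s. with bounded expectation since the walk is in a bounded region). By the OST, E[X_τ] = E[X_0] = 15. Equivalently: E[X_τ] = 187 · P(hit 187 first) + 0 · P(hit 0 first) = 187 · (15/187) = 15.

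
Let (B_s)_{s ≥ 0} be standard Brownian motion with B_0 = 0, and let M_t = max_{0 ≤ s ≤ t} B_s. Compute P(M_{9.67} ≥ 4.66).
P(M_{9.67} ≥ 4.66) = 2·P(B_{9.67} ≥ 4.66) = 2(1 − Φ(4.66/√9.67)) ≈ 0.1340

By the reflection principle for Brownian motion, P(M_t ≥ a) = 2 · P(B_t ≥ a) for a ≥ 0. Since B_t ~ N(0, t), P(B_t ≥ 4.66) = 1 − Φ(4.66/√t) = 1 − Φ(4.66/√9.67) = 1 − Φ(1.4986). So
  P(M_{9.67} ≥ 4.66) = 2(1 − Φ(1.4986)) ≈ 0.1340.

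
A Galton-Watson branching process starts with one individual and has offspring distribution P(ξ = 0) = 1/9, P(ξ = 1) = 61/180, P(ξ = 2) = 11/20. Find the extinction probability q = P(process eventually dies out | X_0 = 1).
q = 20/99

The pgf is f(s) = 1/9 + 61/180·s + 11/20·s². The extinction probability q is the smallest fixed point of f in [0, 1]. Setting s = f(s):
  11/20·s² + (61/180 − 1)·s + 1/9 = 0
  11/20·s² − (1/9 + 11/20)·s + 1/9 = 0
which factors as (s − 1)·(11/20·s − 1/9) = 0, giving roots s = 1 and s = (1/9)/(11/20) = 20/99.
Mean offspring μ = 61/180 + 2·11/20 = 259/180 > 1 (supercritical), so q < 1. The extinction probability is the smaller root: q = (1/9)/(11/20) = 20/99.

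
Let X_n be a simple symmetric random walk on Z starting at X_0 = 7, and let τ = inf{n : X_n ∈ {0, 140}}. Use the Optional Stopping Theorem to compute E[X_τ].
E[X_τ] = 7

X_n is a martingale and τ is a bounded-mean stopping time (indeed τ is finite a.s. with bounded expectation since the walk is in a bounded region). By the OST, E[X_τ] = E[X_0] = 7. Equivalently: E[X_τ] = 140 · P(hit 140 first) + 0 · P(hit 0 first) = 140 · (7/140) = 7.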